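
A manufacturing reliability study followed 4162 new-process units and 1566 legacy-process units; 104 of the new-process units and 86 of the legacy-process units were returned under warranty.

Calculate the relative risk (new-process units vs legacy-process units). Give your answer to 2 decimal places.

risk, new-process units = 104/4162 = 0.02499
risk, legacy-process units = 86/1566 = 0.05492
RR = 0.02499 / 0.05492 = 0.46

0.46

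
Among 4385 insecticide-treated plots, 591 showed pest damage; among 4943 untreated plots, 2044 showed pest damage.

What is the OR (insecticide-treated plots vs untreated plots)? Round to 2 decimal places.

OR = (591 × 2899) / (3794 × 2044) = 1713309/7754936 ≈ 0.22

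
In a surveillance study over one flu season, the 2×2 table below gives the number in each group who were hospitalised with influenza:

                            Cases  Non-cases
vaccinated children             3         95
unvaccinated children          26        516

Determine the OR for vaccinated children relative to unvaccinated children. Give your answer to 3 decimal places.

OR = (3 × 516) / (95 × 26) = 1548/2470 ≈ 0.627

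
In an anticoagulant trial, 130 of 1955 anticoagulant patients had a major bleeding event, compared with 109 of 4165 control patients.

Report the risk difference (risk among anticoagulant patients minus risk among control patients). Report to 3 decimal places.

RD: 0.040

risk, anticoagulant patients = 130/1955 = 0.06650
risk, control patients = 109/4165 = 0.02617
risk difference = 0.06650 − 0.02617 = 0.040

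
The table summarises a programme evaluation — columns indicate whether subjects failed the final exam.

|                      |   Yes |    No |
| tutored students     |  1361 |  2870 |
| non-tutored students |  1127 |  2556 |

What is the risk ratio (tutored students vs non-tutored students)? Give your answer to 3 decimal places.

risk, tutored students = 1361/4231 = 0.3217
risk, non-tutored students = 1127/3683 = 0.3060
RR = 0.3217 / 0.3060 = 1.051

RR ≈ 1.051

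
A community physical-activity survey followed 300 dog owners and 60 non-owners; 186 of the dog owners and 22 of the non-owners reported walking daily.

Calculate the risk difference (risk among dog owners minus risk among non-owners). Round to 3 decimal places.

0.253

risk, dog owners = 186/300 = 0.6200
risk, non-owners = 22/60 = 0.3667
risk difference = 0.6200 − 0.3667 = 0.253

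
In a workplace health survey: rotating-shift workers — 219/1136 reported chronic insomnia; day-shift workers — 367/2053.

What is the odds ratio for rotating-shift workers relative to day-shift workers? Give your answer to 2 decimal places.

odds, rotating-shift workers = 219/917 = 0.2388
odds, day-shift workers = 367/1686 = 0.2177
OR = 0.2388 / 0.2177 = 1.10

OR = 1.10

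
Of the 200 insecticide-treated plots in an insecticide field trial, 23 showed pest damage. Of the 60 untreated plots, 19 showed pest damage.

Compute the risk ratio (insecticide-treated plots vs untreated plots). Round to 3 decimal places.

risk, insecticide-treated plots = 23/200 = 0.1150
risk, untreated plots = 19/60 = 0.3167
RR = 0.1150 / 0.3167 = 0.363

RR ≈ 0.363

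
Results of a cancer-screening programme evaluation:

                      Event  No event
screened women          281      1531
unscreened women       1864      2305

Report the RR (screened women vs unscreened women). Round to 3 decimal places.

0.347

risk, screened women = 281/1812 = 0.1551
risk, unscreened women = 1864/4169 = 0.4471
RR = 0.1551 / 0.4471 = 0.347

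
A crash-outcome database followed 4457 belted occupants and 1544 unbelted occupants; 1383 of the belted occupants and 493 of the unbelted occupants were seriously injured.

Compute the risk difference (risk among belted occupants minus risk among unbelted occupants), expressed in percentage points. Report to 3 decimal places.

risk, belted occupants = 1383/4457 = 0.3103
risk, unbelted occupants = 493/1544 = 0.3193
risk difference = 0.3103 − 0.3193 = -0.0090 → -0.900 percentage points

RD: -0.900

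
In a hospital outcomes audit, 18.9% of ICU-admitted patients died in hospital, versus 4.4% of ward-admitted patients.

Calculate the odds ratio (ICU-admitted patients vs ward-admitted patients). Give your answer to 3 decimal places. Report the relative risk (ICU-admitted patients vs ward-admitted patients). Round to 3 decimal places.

odds, ICU-admitted patients = 0.18900/0.81100 = 0.23305
odds, ward-admitted patients = 0.04400/0.95600 = 0.04603
OR = 0.23305 / 0.04603 = 5.063
RR = 0.18900 / 0.04400 = 4.295

OR = 5.063; RR = 4.295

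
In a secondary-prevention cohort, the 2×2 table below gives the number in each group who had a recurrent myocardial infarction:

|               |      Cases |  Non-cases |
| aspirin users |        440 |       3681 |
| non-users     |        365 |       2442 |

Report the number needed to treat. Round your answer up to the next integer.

risk, aspirin users = 440/4121 = 0.106770
risk, non-users = 365/2807 = 0.130032
absolute risk difference = 0.023262
1 / 0.023262 = 42.989 → round up → 43

43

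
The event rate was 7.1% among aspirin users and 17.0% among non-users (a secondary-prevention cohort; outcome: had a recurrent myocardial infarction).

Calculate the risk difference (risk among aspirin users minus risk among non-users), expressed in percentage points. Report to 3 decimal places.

-9.900

risk difference = 0.0710 − 0.1700 = -0.0990 → -9.900 percentage points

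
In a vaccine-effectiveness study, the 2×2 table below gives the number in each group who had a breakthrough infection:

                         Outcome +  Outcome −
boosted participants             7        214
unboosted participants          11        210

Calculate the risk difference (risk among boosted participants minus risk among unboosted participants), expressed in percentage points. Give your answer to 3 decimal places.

-1.810

risk, boosted participants = 7/221 = 0.03167
risk, unboosted participants = 11/221 = 0.04977
risk difference = 0.03167 − 0.04977 = -0.01810 → -1.810 percentage points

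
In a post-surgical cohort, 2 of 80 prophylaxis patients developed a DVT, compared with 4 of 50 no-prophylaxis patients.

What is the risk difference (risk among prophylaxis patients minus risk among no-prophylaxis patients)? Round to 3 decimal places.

risk, prophylaxis patients = 2/80 = 0.02500
risk, no-prophylaxis patients = 4/50 = 0.08000
risk difference = 0.02500 − 0.08000 = -0.055

RD: -0.055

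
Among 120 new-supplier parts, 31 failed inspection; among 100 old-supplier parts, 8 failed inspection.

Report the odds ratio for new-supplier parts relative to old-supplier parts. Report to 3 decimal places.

OR = (31 × 92) / (89 × 8) = 2852/712 ≈ 4.006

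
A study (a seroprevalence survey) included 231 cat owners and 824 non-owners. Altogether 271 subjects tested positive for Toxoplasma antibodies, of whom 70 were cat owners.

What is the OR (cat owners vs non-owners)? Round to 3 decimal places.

cat owners without the outcome: 231 − 70 = 161
non-owners with the outcome: 271 − 70 = 201
non-owners without the outcome: 824 − 201 = 623
OR = (70 × 623) / (161 × 201) = 43610/32361 ≈ 1.348

1.348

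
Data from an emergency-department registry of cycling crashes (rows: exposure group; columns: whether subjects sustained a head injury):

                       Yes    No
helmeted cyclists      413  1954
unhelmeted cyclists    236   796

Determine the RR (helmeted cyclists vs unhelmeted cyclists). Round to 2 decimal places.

RR ≈ 0.76

risk, helmeted cyclists = 413/2367 = 0.1745
risk, unhelmeted cyclists = 236/1032 = 0.2287
RR = 0.1745 / 0.2287 = 0.76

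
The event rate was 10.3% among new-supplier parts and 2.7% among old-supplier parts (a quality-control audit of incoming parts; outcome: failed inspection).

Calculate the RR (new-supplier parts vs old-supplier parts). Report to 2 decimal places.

RR = 0.10300 / 0.02700 = 3.81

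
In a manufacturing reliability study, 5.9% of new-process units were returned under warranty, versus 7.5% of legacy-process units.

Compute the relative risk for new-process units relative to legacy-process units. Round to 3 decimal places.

RR = 0.0590 / 0.0750 = 0.787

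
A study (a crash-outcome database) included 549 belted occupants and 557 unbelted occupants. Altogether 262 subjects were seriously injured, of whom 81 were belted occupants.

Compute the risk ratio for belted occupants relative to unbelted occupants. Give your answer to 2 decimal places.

0.45

belted occupants without the outcome: 549 − 81 = 468
unbelted occupants with the outcome: 262 − 81 = 181
unbelted occupants without the outcome: 557 − 181 = 376
risk, belted occupants = 81/549 = 0.1475
risk, unbelted occupants = 181/557 = 0.3250
RR = 0.1475 / 0.3250 = 0.45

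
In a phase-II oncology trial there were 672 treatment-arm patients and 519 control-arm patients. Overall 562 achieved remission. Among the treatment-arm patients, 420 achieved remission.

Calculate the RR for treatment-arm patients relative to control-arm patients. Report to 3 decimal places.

2.284

treatment-arm patients without the outcome: 672 − 420 = 252
control-arm patients with the outcome: 562 − 420 = 142
control-arm patients without the outcome: 519 − 142 = 377
risk, treatment-arm patients = 420/672 = 0.6250
risk, control-arm patients = 142/519 = 0.2736
RR = 0.6250 / 0.2736 = 2.284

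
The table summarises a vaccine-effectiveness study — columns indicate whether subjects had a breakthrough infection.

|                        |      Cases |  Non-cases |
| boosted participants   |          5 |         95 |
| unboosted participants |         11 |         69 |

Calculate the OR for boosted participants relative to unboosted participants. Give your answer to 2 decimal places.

0.33

odds, boosted participants = 5/95 = 0.0526
odds, unboosted participants = 11/69 = 0.1594
OR = 0.0526 / 0.1594 = 0.33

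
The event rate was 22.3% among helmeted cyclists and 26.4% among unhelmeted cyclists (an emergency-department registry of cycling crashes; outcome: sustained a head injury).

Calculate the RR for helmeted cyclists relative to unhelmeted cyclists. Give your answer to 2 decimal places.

RR = 0.2230 / 0.2640 = 0.84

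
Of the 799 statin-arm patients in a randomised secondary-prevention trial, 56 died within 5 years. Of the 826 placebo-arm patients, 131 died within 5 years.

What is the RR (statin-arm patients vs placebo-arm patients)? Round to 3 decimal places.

risk, statin-arm patients = 56/799 = 0.0701
risk, placebo-arm patients = 131/826 = 0.1586
RR = 0.0701 / 0.1586 = 0.442

RR ≈ 0.442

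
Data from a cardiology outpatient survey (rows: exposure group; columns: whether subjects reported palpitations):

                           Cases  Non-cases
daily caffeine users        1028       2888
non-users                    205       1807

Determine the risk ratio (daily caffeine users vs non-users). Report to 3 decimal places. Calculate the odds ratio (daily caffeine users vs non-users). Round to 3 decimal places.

RR = 2.576; OR = 3.138

risk, daily caffeine users = 1028/3916 = 0.2625
risk, non-users = 205/2012 = 0.1019
RR = 0.2625 / 0.1019 = 2.576
OR = (1028 × 1807) / (2888 × 205) = 1857596/592040 ≈ 3.138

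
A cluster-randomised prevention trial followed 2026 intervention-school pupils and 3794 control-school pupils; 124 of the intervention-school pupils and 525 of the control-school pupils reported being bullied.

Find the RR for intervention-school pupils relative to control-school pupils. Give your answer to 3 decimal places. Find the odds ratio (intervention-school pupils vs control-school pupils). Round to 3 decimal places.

RR = 0.442; OR = 0.406

risk, intervention-school pupils = 124/2026 = 0.0612
risk, control-school pupils = 525/3794 = 0.1384
RR = 0.0612 / 0.1384 = 0.442
odds, intervention-school pupils = 124/1902 = 0.0652
odds, control-school pupils = 525/3269 = 0.1606
OR = 0.0652 / 0.1606 = 0.406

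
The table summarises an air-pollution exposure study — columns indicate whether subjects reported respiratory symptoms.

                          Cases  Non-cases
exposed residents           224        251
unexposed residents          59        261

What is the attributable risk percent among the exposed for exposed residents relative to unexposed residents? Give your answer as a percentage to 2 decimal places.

risk, exposed residents = 224/475 = 0.4716
risk, unexposed residents = 59/320 = 0.1844
AR% = (0.4716 − 0.1844) / 0.4716 = 0.6090 → 60.90%

AR% ≈ 60.90%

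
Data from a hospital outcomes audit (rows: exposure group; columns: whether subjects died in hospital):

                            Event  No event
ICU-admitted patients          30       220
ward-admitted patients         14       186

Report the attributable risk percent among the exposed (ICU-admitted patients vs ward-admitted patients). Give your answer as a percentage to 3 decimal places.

risk, ICU-admitted patients = 30/250 = 0.1200
risk, ward-admitted patients = 14/200 = 0.0700
AR% = (0.1200 − 0.0700) / 0.1200 = 0.4167 → 41.667%

AR%: 41.667%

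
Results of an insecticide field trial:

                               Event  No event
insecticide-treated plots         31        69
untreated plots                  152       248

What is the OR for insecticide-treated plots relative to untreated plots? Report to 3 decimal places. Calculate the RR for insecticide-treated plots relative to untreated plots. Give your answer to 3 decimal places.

OR = 0.733; RR = 0.816

OR = (31 × 248) / (69 × 152) = 7688/10488 ≈ 0.733
risk, insecticide-treated plots = 31/100 = 0.3100
risk, untreated plots = 152/400 = 0.3800
RR = 0.3100 / 0.3800 = 0.816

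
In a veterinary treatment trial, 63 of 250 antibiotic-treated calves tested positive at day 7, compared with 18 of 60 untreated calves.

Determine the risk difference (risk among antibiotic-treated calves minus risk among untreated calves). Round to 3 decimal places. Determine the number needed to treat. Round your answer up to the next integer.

RD = -0.048; NNT = 21

risk, antibiotic-treated calves = 63/250 = 0.2520
risk, untreated calves = 18/60 = 0.3000
risk difference = 0.2520 − 0.3000 = -0.048
absolute risk difference = 0.048000
1 / 0.048000 = 20.833 → round up → 21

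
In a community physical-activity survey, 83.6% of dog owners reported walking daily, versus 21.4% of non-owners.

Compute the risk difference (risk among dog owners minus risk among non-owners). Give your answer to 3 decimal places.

risk difference = 0.8360 − 0.2140 = 0.622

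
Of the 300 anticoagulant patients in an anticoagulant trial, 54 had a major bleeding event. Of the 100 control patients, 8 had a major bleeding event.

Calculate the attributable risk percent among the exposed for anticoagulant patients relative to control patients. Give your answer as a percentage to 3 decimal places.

AR% ≈ 55.556%

risk, anticoagulant patients = 54/300 = 0.1800
risk, control patients = 8/100 = 0.0800
AR% = (0.1800 − 0.0800) / 0.1800 = 0.5556 → 55.556%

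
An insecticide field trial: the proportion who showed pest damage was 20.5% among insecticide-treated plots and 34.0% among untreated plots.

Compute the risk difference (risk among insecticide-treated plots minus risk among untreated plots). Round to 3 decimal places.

risk difference = 0.2050 − 0.3400 = -0.135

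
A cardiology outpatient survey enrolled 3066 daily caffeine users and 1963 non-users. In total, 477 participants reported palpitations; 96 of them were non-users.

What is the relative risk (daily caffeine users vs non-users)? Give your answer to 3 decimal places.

RR ≈ 2.541

daily caffeine users with the outcome: 477 − 96 = 381
daily caffeine users without the outcome: 3066 − 381 = 2685
non-users without the outcome: 1963 − 96 = 1867
risk, daily caffeine users = 381/3066 = 0.12427
risk, non-users = 96/1963 = 0.04890
RR = 0.12427 / 0.04890 = 2.541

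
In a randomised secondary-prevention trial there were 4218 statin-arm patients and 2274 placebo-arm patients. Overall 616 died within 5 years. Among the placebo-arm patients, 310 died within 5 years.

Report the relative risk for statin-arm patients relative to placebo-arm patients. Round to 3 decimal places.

0.532

statin-arm patients with the outcome: 616 − 310 = 306
statin-arm patients without the outcome: 4218 − 306 = 3912
placebo-arm patients without the outcome: 2274 − 310 = 1964
risk, statin-arm patients = 306/4218 = 0.0725
risk, placebo-arm patients = 310/2274 = 0.1363
RR = 0.0725 / 0.1363 = 0.532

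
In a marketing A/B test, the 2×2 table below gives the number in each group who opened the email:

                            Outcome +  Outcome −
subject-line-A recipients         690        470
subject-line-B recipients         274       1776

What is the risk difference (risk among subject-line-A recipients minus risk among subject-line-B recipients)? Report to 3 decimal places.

RD = 0.461

risk, subject-line-A recipients = 690/1160 = 0.5948
risk, subject-line-B recipients = 274/2050 = 0.1337
risk difference = 0.5948 − 0.1337 = 0.461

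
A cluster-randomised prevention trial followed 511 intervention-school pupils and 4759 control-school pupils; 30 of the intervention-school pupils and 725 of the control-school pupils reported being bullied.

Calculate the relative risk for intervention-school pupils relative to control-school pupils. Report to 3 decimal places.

RR: 0.385

risk, intervention-school pupils = 30/511 = 0.0587
risk, control-school pupils = 725/4759 = 0.1523
RR = 0.0587 / 0.1523 = 0.385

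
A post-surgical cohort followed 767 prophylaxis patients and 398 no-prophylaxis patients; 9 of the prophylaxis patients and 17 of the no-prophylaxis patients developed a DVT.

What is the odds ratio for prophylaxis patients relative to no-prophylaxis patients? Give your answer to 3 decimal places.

OR = (9 × 381) / (758 × 17) = 3429/12886 ≈ 0.266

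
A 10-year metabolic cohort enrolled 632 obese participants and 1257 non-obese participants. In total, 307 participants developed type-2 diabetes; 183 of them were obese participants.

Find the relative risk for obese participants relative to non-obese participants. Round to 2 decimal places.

RR = 2.94

obese participants without the outcome: 632 − 183 = 449
non-obese participants with the outcome: 307 − 183 = 124
non-obese participants without the outcome: 1257 − 124 = 1133
risk, obese participants = 183/632 = 0.2896
risk, non-obese participants = 124/1257 = 0.0986
RR = 0.2896 / 0.0986 = 2.94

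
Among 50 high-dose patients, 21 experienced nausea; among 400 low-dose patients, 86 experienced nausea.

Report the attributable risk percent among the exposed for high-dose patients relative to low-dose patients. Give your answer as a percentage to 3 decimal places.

risk, high-dose patients = 21/50 = 0.4200
risk, low-dose patients = 86/400 = 0.2150
AR% = (0.4200 − 0.2150) / 0.4200 = 0.4881 → 48.810%

AR%: 48.810%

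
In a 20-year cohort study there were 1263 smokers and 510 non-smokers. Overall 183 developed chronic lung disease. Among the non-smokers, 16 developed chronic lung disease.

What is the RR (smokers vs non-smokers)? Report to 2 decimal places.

RR ≈ 4.21

smokers with the outcome: 183 − 16 = 167
smokers without the outcome: 1263 − 167 = 1096
non-smokers without the outcome: 510 − 16 = 494
risk, smokers = 167/1263 = 0.13222
risk, non-smokers = 16/510 = 0.03137
RR = 0.13222 / 0.03137 = 4.21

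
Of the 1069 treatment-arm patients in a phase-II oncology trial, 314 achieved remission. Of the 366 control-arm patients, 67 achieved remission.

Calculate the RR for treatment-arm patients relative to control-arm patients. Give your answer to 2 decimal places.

risk, treatment-arm patients = 314/1069 = 0.2937
risk, control-arm patients = 67/366 = 0.1831
RR = 0.2937 / 0.1831 = 1.60

1.60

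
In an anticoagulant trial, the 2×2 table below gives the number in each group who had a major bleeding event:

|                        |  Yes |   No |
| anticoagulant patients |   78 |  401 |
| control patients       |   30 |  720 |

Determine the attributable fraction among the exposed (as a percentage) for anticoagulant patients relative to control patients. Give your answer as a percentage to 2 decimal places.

risk, anticoagulant patients = 78/479 = 0.16284
risk, control patients = 30/750 = 0.04000
AR% = (0.16284 − 0.04000) / 0.16284 = 0.7544 → 75.44%

AR% ≈ 75.44%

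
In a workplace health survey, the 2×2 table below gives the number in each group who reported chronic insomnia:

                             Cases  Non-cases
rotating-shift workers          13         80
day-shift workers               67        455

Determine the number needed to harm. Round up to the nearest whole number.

risk, rotating-shift workers = 13/93 = 0.139785
risk, day-shift workers = 67/522 = 0.128352
absolute risk difference = 0.011432
1 / 0.011432 = 87.474 → round up → 88

NNH ≈ 88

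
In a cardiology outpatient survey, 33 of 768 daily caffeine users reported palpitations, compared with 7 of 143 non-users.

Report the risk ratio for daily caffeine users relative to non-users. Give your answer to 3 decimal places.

risk, daily caffeine users = 33/768 = 0.04297
risk, non-users = 7/143 = 0.04895
RR = 0.04297 / 0.04895 = 0.878

0.878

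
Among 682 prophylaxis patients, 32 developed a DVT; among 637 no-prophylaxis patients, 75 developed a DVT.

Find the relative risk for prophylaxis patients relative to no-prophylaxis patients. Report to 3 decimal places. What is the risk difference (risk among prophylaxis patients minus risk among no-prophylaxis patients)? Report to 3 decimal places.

risk, prophylaxis patients = 32/682 = 0.04692
risk, no-prophylaxis patients = 75/637 = 0.11774
RR = 0.04692 / 0.11774 = 0.399
risk difference = 0.04692 − 0.11774 = -0.071

RR = 0.399; RD = -0.071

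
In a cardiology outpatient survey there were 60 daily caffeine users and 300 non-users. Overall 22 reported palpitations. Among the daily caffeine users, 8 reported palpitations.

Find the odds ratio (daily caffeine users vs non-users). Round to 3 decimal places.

OR ≈ 3.143

daily caffeine users without the outcome: 60 − 8 = 52
non-users with the outcome: 22 − 8 = 14
non-users without the outcome: 300 − 14 = 286
OR = (8 × 286) / (52 × 14) = 2288/728 ≈ 3.143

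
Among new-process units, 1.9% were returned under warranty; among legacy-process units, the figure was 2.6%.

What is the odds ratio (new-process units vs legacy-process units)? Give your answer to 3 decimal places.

OR: 0.726

odds, new-process units = 0.01900/0.98100 = 0.01937
odds, legacy-process units = 0.02600/0.97400 = 0.02669
OR = 0.01937 / 0.02669 = 0.726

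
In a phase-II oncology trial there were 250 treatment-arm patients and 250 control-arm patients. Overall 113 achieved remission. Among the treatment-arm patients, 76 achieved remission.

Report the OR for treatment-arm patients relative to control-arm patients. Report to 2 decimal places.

treatment-arm patients without the outcome: 250 − 76 = 174
control-arm patients with the outcome: 113 − 76 = 37
control-arm patients without the outcome: 250 − 37 = 213
OR = (76 × 213) / (174 × 37) = 16188/6438 ≈ 2.51

OR: 2.51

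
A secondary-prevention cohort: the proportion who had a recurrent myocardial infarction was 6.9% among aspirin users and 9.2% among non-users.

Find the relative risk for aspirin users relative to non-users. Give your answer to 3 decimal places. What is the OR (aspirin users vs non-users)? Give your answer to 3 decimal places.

RR = 0.750; OR = 0.731

RR = 0.0690 / 0.0920 = 0.750
odds, aspirin users = 0.0690/0.9310 = 0.0741
odds, non-users = 0.0920/0.9080 = 0.1013
OR = 0.0741 / 0.1013 = 0.731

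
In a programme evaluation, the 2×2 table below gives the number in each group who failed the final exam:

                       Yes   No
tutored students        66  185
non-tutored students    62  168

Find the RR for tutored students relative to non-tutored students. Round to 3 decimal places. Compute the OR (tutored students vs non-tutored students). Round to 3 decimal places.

RR = 0.975; OR = 0.967

risk, tutored students = 66/251 = 0.2629
risk, non-tutored students = 62/230 = 0.2696
RR = 0.2629 / 0.2696 = 0.975
OR = (66 × 168) / (185 × 62) = 11088/11470 ≈ 0.967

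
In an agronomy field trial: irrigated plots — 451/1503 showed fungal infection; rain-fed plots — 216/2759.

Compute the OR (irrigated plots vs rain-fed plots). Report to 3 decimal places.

OR = (451 × 2543) / (1052 × 216) = 1146893/227232 ≈ 5.047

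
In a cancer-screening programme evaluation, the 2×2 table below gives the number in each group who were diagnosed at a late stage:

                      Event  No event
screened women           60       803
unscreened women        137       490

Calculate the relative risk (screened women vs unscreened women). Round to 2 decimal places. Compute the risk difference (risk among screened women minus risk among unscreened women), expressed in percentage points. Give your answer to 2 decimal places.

risk, screened women = 60/863 = 0.0695
risk, unscreened women = 137/627 = 0.2185
RR = 0.0695 / 0.2185 = 0.32
risk difference = 0.0695 − 0.2185 = -0.1490 → -14.90 percentage points

RR = 0.32; RD = -14.90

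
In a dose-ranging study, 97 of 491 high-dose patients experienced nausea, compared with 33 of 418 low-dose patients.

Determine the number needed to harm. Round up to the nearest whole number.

9

risk, high-dose patients = 97/491 = 0.197556
risk, low-dose patients = 33/418 = 0.078947
absolute risk difference = 0.118609
1 / 0.118609 = 8.431 → round up → 9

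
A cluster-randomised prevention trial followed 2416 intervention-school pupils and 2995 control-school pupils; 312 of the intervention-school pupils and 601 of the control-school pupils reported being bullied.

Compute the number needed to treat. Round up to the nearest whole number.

NNT ≈ 14

risk, intervention-school pupils = 312/2416 = 0.129139
risk, control-school pupils = 601/2995 = 0.200668
absolute risk difference = 0.071529
1 / 0.071529 = 13.980 → round up → 14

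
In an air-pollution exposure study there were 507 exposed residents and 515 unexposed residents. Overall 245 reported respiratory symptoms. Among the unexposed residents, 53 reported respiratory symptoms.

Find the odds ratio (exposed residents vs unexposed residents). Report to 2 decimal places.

exposed residents with the outcome: 245 − 53 = 192
exposed residents without the outcome: 507 − 192 = 315
unexposed residents without the outcome: 515 − 53 = 462
odds, exposed residents = 192/315 = 0.6095
odds, unexposed residents = 53/462 = 0.1147
OR = 0.6095 / 0.1147 = 5.31

OR = 5.31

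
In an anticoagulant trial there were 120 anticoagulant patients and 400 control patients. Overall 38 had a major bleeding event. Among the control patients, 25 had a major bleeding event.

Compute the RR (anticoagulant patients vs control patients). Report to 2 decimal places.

1.73

anticoagulant patients with the outcome: 38 − 25 = 13
anticoagulant patients without the outcome: 120 − 13 = 107
control patients without the outcome: 400 − 25 = 375
risk, anticoagulant patients = 13/120 = 0.1083
risk, control patients = 25/400 = 0.0625
RR = 0.1083 / 0.0625 = 1.73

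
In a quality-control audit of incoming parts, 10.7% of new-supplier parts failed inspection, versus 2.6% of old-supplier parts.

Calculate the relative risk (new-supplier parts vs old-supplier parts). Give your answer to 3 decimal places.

RR = 0.10700 / 0.02600 = 4.115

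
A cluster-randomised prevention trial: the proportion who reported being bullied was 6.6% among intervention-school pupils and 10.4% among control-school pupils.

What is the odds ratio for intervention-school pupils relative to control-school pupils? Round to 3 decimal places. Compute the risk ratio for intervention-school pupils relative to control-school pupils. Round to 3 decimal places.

OR = 0.609; RR = 0.635

odds, intervention-school pupils = 0.0660/0.9340 = 0.0707
odds, control-school pupils = 0.1040/0.8960 = 0.1161
OR = 0.0707 / 0.1161 = 0.609
RR = 0.0660 / 0.1040 = 0.635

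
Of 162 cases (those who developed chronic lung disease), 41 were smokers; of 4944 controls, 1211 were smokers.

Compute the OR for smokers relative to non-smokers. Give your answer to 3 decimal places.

OR = (41 × 3733) / (1211 × 121) = 153053/146531 ≈ 1.045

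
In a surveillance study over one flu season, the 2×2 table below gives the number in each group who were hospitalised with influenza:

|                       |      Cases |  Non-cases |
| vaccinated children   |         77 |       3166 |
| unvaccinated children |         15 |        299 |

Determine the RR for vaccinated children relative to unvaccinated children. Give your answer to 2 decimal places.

risk, vaccinated children = 77/3243 = 0.02374
risk, unvaccinated children = 15/314 = 0.04777
RR = 0.02374 / 0.04777 = 0.50

RR: 0.50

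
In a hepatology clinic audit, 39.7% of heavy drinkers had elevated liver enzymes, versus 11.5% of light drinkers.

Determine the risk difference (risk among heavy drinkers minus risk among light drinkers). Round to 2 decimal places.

risk difference = 0.3970 − 0.1150 = 0.28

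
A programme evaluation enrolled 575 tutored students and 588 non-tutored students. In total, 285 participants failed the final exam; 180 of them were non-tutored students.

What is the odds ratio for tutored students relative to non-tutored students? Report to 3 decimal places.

0.506

tutored students with the outcome: 285 − 180 = 105
tutored students without the outcome: 575 − 105 = 470
non-tutored students without the outcome: 588 − 180 = 408
odds, tutored students = 105/470 = 0.2234
odds, non-tutored students = 180/408 = 0.4412
OR = 0.2234 / 0.4412 = 0.506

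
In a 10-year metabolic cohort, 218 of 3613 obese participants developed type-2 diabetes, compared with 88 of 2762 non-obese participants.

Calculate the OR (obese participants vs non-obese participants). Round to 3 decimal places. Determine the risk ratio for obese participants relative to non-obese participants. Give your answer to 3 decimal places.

OR = 1.951; RR = 1.894

odds, obese participants = 218/3395 = 0.06421
odds, non-obese participants = 88/2674 = 0.03291
OR = 0.06421 / 0.03291 = 1.951
risk, obese participants = 218/3613 = 0.06034
risk, non-obese participants = 88/2762 = 0.03186
RR = 0.06034 / 0.03186 = 1.894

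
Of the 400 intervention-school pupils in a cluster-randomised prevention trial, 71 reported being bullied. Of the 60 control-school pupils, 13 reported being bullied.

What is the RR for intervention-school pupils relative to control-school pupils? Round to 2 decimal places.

risk, intervention-school pupils = 71/400 = 0.1775
risk, control-school pupils = 13/60 = 0.2167
RR = 0.1775 / 0.2167 = 0.82

RR ≈ 0.82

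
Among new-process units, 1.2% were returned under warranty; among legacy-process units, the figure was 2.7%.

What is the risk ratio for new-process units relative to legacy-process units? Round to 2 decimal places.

RR = 0.01200 / 0.02700 = 0.44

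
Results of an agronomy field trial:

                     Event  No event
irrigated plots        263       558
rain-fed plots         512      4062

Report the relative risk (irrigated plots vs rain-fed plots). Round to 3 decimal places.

risk, irrigated plots = 263/821 = 0.3203
risk, rain-fed plots = 512/4574 = 0.1119
RR = 0.3203 / 0.1119 = 2.862

RR = 2.862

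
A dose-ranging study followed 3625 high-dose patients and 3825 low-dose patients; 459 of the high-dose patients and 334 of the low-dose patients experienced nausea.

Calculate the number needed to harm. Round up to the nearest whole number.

risk, high-dose patients = 459/3625 = 0.126621
risk, low-dose patients = 334/3825 = 0.087320
absolute risk difference = 0.039300
1 / 0.039300 = 25.445 → round up → 26

NNH ≈ 26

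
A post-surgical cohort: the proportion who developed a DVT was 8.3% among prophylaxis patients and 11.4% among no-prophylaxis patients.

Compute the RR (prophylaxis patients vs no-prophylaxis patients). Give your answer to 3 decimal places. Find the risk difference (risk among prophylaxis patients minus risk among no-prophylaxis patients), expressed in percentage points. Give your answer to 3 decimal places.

RR = 0.0830 / 0.1140 = 0.728
risk difference = 0.0830 − 0.1140 = -0.0310 → -3.100 percentage points

RR = 0.728; RD = -3.100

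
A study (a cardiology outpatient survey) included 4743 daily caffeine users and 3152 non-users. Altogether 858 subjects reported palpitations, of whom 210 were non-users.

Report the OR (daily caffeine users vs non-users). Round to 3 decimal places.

daily caffeine users with the outcome: 858 − 210 = 648
daily caffeine users without the outcome: 4743 − 648 = 4095
non-users without the outcome: 3152 − 210 = 2942
OR = (648 × 2942) / (4095 × 210) = 1906416/859950 ≈ 2.217

OR: 2.217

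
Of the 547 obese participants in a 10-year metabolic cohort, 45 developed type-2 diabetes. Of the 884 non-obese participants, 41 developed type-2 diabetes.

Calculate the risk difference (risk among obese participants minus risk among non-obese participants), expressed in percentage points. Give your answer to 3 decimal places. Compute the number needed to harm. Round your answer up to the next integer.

risk, obese participants = 45/547 = 0.08227
risk, non-obese participants = 41/884 = 0.04638
risk difference = 0.08227 − 0.04638 = 0.03589 → 3.589 percentage points
absolute risk difference = 0.035887
1 / 0.035887 = 27.865 → round up → 28

RD = 3.589; NNH = 28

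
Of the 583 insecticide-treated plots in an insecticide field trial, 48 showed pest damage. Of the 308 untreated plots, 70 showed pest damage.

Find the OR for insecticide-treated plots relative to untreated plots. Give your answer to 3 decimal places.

odds, insecticide-treated plots = 48/535 = 0.0897
odds, untreated plots = 70/238 = 0.2941
OR = 0.0897 / 0.2941 = 0.305

OR = 0.305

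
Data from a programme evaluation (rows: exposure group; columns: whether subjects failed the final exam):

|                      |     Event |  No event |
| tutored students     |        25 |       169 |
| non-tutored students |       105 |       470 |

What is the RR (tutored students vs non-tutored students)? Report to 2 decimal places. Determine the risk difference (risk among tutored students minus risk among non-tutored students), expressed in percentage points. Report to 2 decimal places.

RR = 0.71; RD = -5.37

risk, tutored students = 25/194 = 0.1289
risk, non-tutored students = 105/575 = 0.1826
RR = 0.1289 / 0.1826 = 0.71
risk difference = 0.1289 − 0.1826 = -0.0537 → -5.37 percentage points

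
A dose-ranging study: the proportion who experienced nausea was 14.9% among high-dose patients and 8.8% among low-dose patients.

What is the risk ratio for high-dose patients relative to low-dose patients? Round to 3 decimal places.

RR = 0.1490 / 0.0880 = 1.693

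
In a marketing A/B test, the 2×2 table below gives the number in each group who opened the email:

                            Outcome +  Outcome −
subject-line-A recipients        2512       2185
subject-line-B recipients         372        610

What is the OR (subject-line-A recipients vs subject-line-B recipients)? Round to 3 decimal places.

OR = (2512 × 610) / (2185 × 372) = 1532320/812820 ≈ 1.885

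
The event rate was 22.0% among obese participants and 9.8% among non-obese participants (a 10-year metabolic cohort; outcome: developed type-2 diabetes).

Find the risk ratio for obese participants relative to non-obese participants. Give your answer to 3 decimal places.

RR = 0.2200 / 0.0980 = 2.245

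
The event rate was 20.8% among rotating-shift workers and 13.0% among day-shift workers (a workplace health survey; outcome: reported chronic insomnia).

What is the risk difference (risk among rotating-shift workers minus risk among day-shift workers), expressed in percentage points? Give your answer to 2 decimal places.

7.80

risk difference = 0.2080 − 0.1300 = 0.0780 → 7.80 percentage points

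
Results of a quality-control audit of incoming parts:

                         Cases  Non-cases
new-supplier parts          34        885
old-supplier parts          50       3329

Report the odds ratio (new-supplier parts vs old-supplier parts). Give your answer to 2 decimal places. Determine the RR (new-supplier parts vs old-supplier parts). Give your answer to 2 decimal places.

OR = (34 × 3329) / (885 × 50) = 113186/44250 ≈ 2.56
risk, new-supplier parts = 34/919 = 0.03700
risk, old-supplier parts = 50/3379 = 0.01480
RR = 0.03700 / 0.01480 = 2.50

OR = 2.56; RR = 2.50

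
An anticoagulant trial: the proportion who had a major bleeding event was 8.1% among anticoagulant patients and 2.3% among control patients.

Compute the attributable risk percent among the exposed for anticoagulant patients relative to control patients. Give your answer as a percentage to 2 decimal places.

AR% = (0.08100 − 0.02300) / 0.08100 = 0.7160 → 71.60%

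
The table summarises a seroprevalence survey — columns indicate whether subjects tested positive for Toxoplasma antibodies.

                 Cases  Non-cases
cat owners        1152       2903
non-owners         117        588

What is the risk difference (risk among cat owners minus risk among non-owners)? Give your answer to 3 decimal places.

0.118

risk, cat owners = 1152/4055 = 0.2841
risk, non-owners = 117/705 = 0.1660
risk difference = 0.2841 − 0.1660 = 0.118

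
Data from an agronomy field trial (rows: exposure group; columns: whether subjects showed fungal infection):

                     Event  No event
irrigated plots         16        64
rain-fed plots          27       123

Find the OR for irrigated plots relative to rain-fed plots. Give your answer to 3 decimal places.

1.139

odds, irrigated plots = 16/64 = 0.2500
odds, rain-fed plots = 27/123 = 0.2195
OR = 0.2500 / 0.2195 = 1.139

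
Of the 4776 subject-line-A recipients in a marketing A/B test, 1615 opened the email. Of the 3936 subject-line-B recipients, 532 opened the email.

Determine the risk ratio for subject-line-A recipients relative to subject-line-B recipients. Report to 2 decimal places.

risk, subject-line-A recipients = 1615/4776 = 0.3381
risk, subject-line-B recipients = 532/3936 = 0.1352
RR = 0.3381 / 0.1352 = 2.50

2.50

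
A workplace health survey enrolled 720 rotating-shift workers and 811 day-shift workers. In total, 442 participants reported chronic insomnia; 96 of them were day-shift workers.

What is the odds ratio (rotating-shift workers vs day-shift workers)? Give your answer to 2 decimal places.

rotating-shift workers with the outcome: 442 − 96 = 346
rotating-shift workers without the outcome: 720 − 346 = 374
day-shift workers without the outcome: 811 − 96 = 715
odds, rotating-shift workers = 346/374 = 0.9251
odds, day-shift workers = 96/715 = 0.1343
OR = 0.9251 / 0.1343 = 6.89

6.89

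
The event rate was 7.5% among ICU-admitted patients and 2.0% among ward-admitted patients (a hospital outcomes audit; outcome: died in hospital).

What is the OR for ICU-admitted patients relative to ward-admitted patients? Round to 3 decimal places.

OR: 3.973

odds, ICU-admitted patients = 0.07500/0.92500 = 0.08108
odds, ward-admitted patients = 0.02000/0.98000 = 0.02041
OR = 0.08108 / 0.02041 = 3.973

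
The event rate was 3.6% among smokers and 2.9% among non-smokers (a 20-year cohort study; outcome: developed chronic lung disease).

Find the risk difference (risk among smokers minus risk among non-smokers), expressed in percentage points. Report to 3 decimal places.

risk difference = 0.03600 − 0.02900 = 0.00700 → 0.700 percentage points

RD ≈ 0.700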